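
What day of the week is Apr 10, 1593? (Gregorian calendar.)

Saturday

Doomsday rule: the anchor day for the 1500s is Wednesday. For year 93: 93÷12 = 7 r 9, and 9÷4 = 2, so 7+9+2 = 18.
Wednesday + 18 ≡ Sunday — that's 1593's doomsday.
In April the doomsday date is Apr 4.
Apr 10 is 6 days after Apr 4; 6 mod 7 = 6, so Sunday + 6 = Saturday.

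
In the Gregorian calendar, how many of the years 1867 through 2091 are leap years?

Multiples of 4 in [1867,2091]: 56.
Of those, multiples of 100: 2 (not leap unless ÷400).
Multiples of 400: 1.
Leap years = 56 − 2 + 1 = 55.

55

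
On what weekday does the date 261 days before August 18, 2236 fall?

Aug 18, 2236 is a Thursday.
261 mod 7 = 2, so 261 days before a Thursday is Thursday − 2 = Tuesday.

Tuesday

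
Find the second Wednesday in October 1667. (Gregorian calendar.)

October 12, 1667

October 1, 1667 is a Saturday.
The first Wednesday is therefore October 5 (4 days later).
The second Wednesday is 5 + 1×7 = October 12.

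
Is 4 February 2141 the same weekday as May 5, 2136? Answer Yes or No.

From May 5, 2136 to Feb 4, 2141 is 1736 days.
1736 mod 7 = 0, so they are the same weekday.
(May 5, 2136 is a Saturday; Feb 4, 2141 is a Saturday.)

Yes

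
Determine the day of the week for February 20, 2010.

January 1, 2010 is a Friday.
Jan 1, 2010 → Feb 1, 2010: 31 days (January has 31).
Feb 1, 2010 → Feb 20, 2010: 19 days.
Total: 50 days.
50 mod 7 = 1, so Friday + 1 = Saturday.

Saturday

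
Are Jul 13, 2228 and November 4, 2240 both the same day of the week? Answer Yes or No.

No

From Jul 13, 2228 to Nov 4, 2240 is 4497 days.
4497 mod 7 = 3, so they are different weekdays.
(Jul 13, 2228 is a Sunday; Nov 4, 2240 is a Wednesday.)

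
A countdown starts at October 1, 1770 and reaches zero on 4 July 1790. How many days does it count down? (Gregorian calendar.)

7216

Oct 1, 1770 → Oct 1, 1771: 365 days.
Oct 1, 1771 → Oct 1, 1772: 366 days (Feb 29, 1772 is in that span).
Oct 1, 1772 → Oct 1, 1773: 365 days.
Oct 1, 1773 → Oct 1, 1774: 365 days.
Oct 1, 1774 → Oct 1, 1775: 365 days.
Oct 1, 1775 → Oct 1, 1776: 366 days (Feb 29, 1776 is in that span).
Oct 1, 1776 → Oct 1, 1777: 365 days.
Oct 1, 1777 → Oct 1, 1778: 365 days.
Oct 1, 1778 → Oct 1, 1779: 365 days.
Oct 1, 1779 → Oct 1, 1780: 366 days (Feb 29, 1780 is in that span).
Oct 1, 1780 → Oct 1, 1781: 365 days.
Oct 1, 1781 → Oct 1, 1782: 365 days.
Oct 1, 1782 → Oct 1, 1783: 365 days.
Oct 1, 1783 → Oct 1, 1784: 366 days (Feb 29, 1784 is in that span).
Oct 1, 1784 → Oct 1, 1785: 365 days.
Oct 1, 1785 → Oct 1, 1786: 365 days.
Oct 1, 1786 → Oct 1, 1787: 365 days.
Oct 1, 1787 → Oct 1, 1788: 366 days (Feb 29, 1788 is in that span).
Oct 1, 1788 → Oct 1, 1789: 365 days.
Oct 1, 1789 → Nov 1, 1789: 31 days (October has 31).
Nov 1, 1789 → Dec 1, 1789: 30 days (November has 30).
Dec 1, 1789 → Jan 1, 1790: 31 days (December has 31).
Jan 1, 1790 → Feb 1, 1790: 31 days (January has 31).
Feb 1, 1790 → Mar 1, 1790: 28 days (February has 28).
Mar 1, 1790 → Apr 1, 1790: 31 days (March has 31).
Apr 1, 1790 → May 1, 1790: 30 days (April has 30).
May 1, 1790 → Jun 1, 1790: 31 days (May has 31).
Jun 1, 1790 → Jul 1, 1790: 30 days (June has 30).
Jul 1, 1790 → Jul 4, 1790: 3 days.
Total: 7216 days.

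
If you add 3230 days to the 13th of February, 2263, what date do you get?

December 18, 2271

+365 (one year) → Feb 13, 2264 (2865 left).
+366 (one year; includes Feb 29, 2264) → Feb 13, 2265 (2499 left).
+365 (one year) → Feb 13, 2266 (2134 left).
+365 (one year) → Feb 13, 2267 (1769 left).
+365 (one year) → Feb 13, 2268 (1404 left).
+366 (one year; includes Feb 29, 2268) → Feb 13, 2269 (1038 left).
+365 (one year) → Feb 13, 2270 (673 left).
+365 (one year) → Feb 13, 2271 (308 left).
Feb has 28 days: +16 → Mar 1, 2271 (292 left).
Mar has 31 days: +31 → Apr 1, 2271 (261 left).
Apr has 30 days: +30 → May 1, 2271 (231 left).
May has 31 days: +31 → Jun 1, 2271 (200 left).
Jun has 30 days: +30 → Jul 1, 2271 (170 left).
Jul has 31 days: +31 → Aug 1, 2271 (139 left).
Aug has 31 days: +31 → Sep 1, 2271 (108 left).
Sep has 30 days: +30 → Oct 1, 2271 (78 left).
Oct has 31 days: +31 → Nov 1, 2271 (47 left).
Nov has 30 days: +30 → Dec 1, 2271 (17 left).
+17 → Dec 18, 2271.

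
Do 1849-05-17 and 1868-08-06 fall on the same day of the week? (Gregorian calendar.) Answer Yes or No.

Yes

From May 17, 1849 to Aug 6, 1868 is 7021 days.
7021 mod 7 = 0, so they are the same weekday.
(May 17, 1849 is a Thursday; Aug 6, 1868 is a Thursday.)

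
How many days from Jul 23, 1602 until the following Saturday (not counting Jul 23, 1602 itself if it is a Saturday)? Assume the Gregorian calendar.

Jul 23, 1602 is a Tuesday.
From Tuesday to the next Saturday is 4 days.

4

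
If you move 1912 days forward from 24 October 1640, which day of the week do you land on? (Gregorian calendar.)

Thursday

First find the weekday of Oct 24, 1640. Doomsday rule: the anchor day for the 1600s is Tuesday. For year 40: 40÷12 = 3 r 4, and 4÷4 = 1, so 3+4+1 = 8.
Tuesday + 8 ≡ Wednesday — that's 1640's doomsday.
In October the doomsday date is Oct 10.
Oct 24 is 14 days after Oct 10; 14 mod 7 = 0, so Wednesday + 0 = Wednesday.
1912 mod 7 = 1, so 1912 days after a Wednesday is Wednesday + 1 = Thursday.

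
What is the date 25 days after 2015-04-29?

Apr has 30 days: +2 → May 1, 2015 (23 left).
+23 → May 24, 2015.

May 24, 2015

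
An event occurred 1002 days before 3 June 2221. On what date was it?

September 5, 2218

−365 (one year) → Jun 3, 2220 (637 left).
−366 (one year; includes Feb 29, 2220) → Jun 3, 2219 (271 left).
−3 → May 31, 2219 (end of May, 31 days; 268 left).
−31 → Apr 30, 2219 (end of Apr, 30 days; 237 left).
−30 → Mar 31, 2219 (end of Mar, 31 days; 207 left).
−31 → Feb 28, 2219 (end of Feb, 28 days; 176 left).
−28 → Jan 31, 2219 (end of Jan, 31 days; 148 left).
−31 → Dec 31, 2218 (end of Dec, 31 days; 117 left).
−31 → Nov 30, 2218 (end of Nov, 30 days; 86 left).
−30 → Oct 31, 2218 (end of Oct, 31 days; 56 left).
−31 → Sep 30, 2218 (end of Sep, 30 days; 25 left).
−25 → Sep 5, 2218.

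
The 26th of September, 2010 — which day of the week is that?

Sunday

January 1, 2010 is a Friday.
Jan 1, 2010 → Feb 1, 2010: 31 days (January has 31).
Feb 1, 2010 → Mar 1, 2010: 28 days (February has 28).
Mar 1, 2010 → Apr 1, 2010: 31 days (March has 31).
Apr 1, 2010 → May 1, 2010: 30 days (April has 30).
May 1, 2010 → Jun 1, 2010: 31 days (May has 31).
Jun 1, 2010 → Jul 1, 2010: 30 days (June has 30).
Jul 1, 2010 → Aug 1, 2010: 31 days (July has 31).
Aug 1, 2010 → Sep 1, 2010: 31 days (August has 31).
Sep 1, 2010 → Sep 26, 2010: 25 days.
Total: 268 days.
268 mod 7 = 2, so Friday + 2 = Sunday.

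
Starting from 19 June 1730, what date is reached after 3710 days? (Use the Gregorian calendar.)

August 15, 1740

+365 (one year) → Jun 19, 1731 (3345 left).
+366 (one year; includes Feb 29, 1732) → Jun 19, 1732 (2979 left).
+365 (one year) → Jun 19, 1733 (2614 left).
+365 (one year) → Jun 19, 1734 (2249 left).
+365 (one year) → Jun 19, 1735 (1884 left).
+366 (one year; includes Feb 29, 1736) → Jun 19, 1736 (1518 left).
+365 (one year) → Jun 19, 1737 (1153 left).
+365 (one year) → Jun 19, 1738 (788 left).
+365 (one year) → Jun 19, 1739 (423 left).
+366 (one year; includes Feb 29, 1740) → Jun 19, 1740 (57 left).
Jun has 30 days: +12 → Jul 1, 1740 (45 left).
Jul has 31 days: +31 → Aug 1, 1740 (14 left).
+14 → Aug 15, 1740.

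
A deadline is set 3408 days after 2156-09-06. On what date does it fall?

January 5, 2166

+365 (one year) → Sep 6, 2157 (3043 left).
+365 (one year) → Sep 6, 2158 (2678 left).
+365 (one year) → Sep 6, 2159 (2313 left).
+366 (one year; includes Feb 29, 2160) → Sep 6, 2160 (1947 left).
+365 (one year) → Sep 6, 2161 (1582 left).
+365 (one year) → Sep 6, 2162 (1217 left).
+365 (one year) → Sep 6, 2163 (852 left).
+366 (one year; includes Feb 29, 2164) → Sep 6, 2164 (486 left).
+365 (one year) → Sep 6, 2165 (121 left).
Sep has 30 days: +25 → Oct 1, 2165 (96 left).
Oct has 31 days: +31 → Nov 1, 2165 (65 left).
Nov has 30 days: +30 → Dec 1, 2165 (35 left).
Dec has 31 days: +31 → Jan 1, 2166 (4 left).
+4 → Jan 5, 2166.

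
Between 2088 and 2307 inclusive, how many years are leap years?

Multiples of 4 in [2088,2307]: 55.
Of those, multiples of 100: 3 (not leap unless ÷400).
Multiples of 400: 0.
Leap years = 55 − 3 + 0 = 52.

52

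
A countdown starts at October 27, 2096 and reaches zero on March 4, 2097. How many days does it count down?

128

Oct 27, 2096 → Nov 27, 2096: 31 days (October has 31).
Nov 27, 2096 → Dec 27, 2096: 30 days (November has 30).
Dec 27, 2096 → Jan 27, 2097: 31 days (December has 31).
Jan 27, 2097 → Feb 27, 2097: 31 days (January has 31).
Feb 27, 2097 → Mar 4, 2097: 5 days.
Total: 128 days.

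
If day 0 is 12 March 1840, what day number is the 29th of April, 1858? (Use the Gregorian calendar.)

Mar 12, 1840 → Mar 12, 1841: 365 days.
Mar 12, 1841 → Mar 12, 1842: 365 days.
Mar 12, 1842 → Mar 12, 1843: 365 days.
Mar 12, 1843 → Mar 12, 1844: 366 days (Feb 29, 1844 is in that span).
Mar 12, 1844 → Mar 12, 1845: 365 days.
Mar 12, 1845 → Mar 12, 1846: 365 days.
Mar 12, 1846 → Mar 12, 1847: 365 days.
Mar 12, 1847 → Mar 12, 1848: 366 days (Feb 29, 1848 is in that span).
Mar 12, 1848 → Mar 12, 1849: 365 days.
Mar 12, 1849 → Mar 12, 1850: 365 days.
Mar 12, 1850 → Mar 12, 1851: 365 days.
Mar 12, 1851 → Mar 12, 1852: 366 days (Feb 29, 1852 is in that span).
Mar 12, 1852 → Mar 12, 1853: 365 days.
Mar 12, 1853 → Mar 12, 1854: 365 days.
Mar 12, 1854 → Mar 12, 1855: 365 days.
Mar 12, 1855 → Mar 12, 1856: 366 days (Feb 29, 1856 is in that span).
Mar 12, 1856 → Mar 12, 1857: 365 days.
Mar 12, 1857 → Mar 12, 1858: 365 days.
Mar 12, 1858 → Apr 12, 1858: 31 days (March has 31).
Apr 12, 1858 → Apr 29, 1858: 17 days.
Total: 6622 days.

6622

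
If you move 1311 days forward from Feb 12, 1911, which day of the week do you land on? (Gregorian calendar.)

Tuesday

First find the weekday of Feb 12, 1911. Doomsday rule: the anchor day for the 1900s is Wednesday. For year 11: 11÷12 = 0 r 11, and 11÷4 = 2, so 0+11+2 = 13.
Wednesday + 13 ≡ Tuesday — that's 1911's doomsday.
In February the doomsday date is Feb 28 (1911 is not a leap year).
Feb 12 is 16 days before Feb 28; 16 mod 7 = 2, so Tuesday − 2 = Sunday.
1311 mod 7 = 2, so 1311 days after a Sunday is Sunday + 2 = Tuesday.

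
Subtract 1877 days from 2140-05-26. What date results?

April 6, 2135

−366 (one year; includes Feb 29, 2140) → May 26, 2139 (1511 left).
−365 (one year) → May 26, 2138 (1146 left).
−365 (one year) → May 26, 2137 (781 left).
−365 (one year) → May 26, 2136 (416 left).
−366 (one year; includes Feb 29, 2136) → May 26, 2135 (50 left).
−26 → Apr 30, 2135 (end of Apr, 30 days; 24 left).
−24 → Apr 6, 2135.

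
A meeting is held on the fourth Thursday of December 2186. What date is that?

December 1, 2186 is a Friday.
The first Thursday is therefore December 7 (6 days later).
The fourth Thursday is 7 + 3×7 = December 28.

December 28, 2186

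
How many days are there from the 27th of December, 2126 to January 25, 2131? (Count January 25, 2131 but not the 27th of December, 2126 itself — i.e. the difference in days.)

Dec 27, 2126 → Dec 27, 2127: 365 days.
Dec 27, 2127 → Dec 27, 2128: 366 days (Feb 29, 2128 is in that span).
Dec 27, 2128 → Dec 27, 2129: 365 days.
Dec 27, 2129 → Jan 27, 2130: 31 days (December has 31).
Jan 27, 2130 → Feb 27, 2130: 31 days (January has 31).
Feb 27, 2130 → Mar 27, 2130: 28 days (February has 28).
Mar 27, 2130 → Apr 27, 2130: 31 days (March has 31).
Apr 27, 2130 → May 27, 2130: 30 days (April has 30).
May 27, 2130 → Jun 27, 2130: 31 days (May has 31).
Jun 27, 2130 → Jul 27, 2130: 30 days (June has 30).
Jul 27, 2130 → Aug 27, 2130: 31 days (July has 31).
Aug 27, 2130 → Sep 27, 2130: 31 days (August has 31).
Sep 27, 2130 → Oct 27, 2130: 30 days (September has 30).
Oct 27, 2130 → Nov 27, 2130: 31 days (October has 31).
Nov 27, 2130 → Dec 27, 2130: 30 days (November has 30).
Dec 27, 2130 → Jan 25, 2131: 29 days.
Total: 1490 days.

1490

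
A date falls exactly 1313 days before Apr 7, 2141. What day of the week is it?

Monday

Apr 7, 2141 is a Friday.
1313 mod 7 = 4, so 1313 days before a Friday is Friday − 4 = Monday.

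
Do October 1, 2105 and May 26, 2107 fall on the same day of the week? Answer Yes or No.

Yes

From Oct 1, 2105 to May 26, 2107 is 602 days.
602 mod 7 = 0, so they are the same weekday.
(Oct 1, 2105 is a Thursday; May 26, 2107 is a Thursday.)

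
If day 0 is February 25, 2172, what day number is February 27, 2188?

5846

Feb 25, 2172 → Feb 25, 2173: 366 days (Feb 29, 2172 is in that span).
Feb 25, 2173 → Feb 25, 2174: 365 days.
Feb 25, 2174 → Feb 25, 2175: 365 days.
Feb 25, 2175 → Feb 25, 2176: 365 days.
Feb 25, 2176 → Feb 25, 2177: 366 days (Feb 29, 2176 is in that span).
Feb 25, 2177 → Feb 25, 2178: 365 days.
Feb 25, 2178 → Feb 25, 2179: 365 days.
Feb 25, 2179 → Feb 25, 2180: 365 days.
Feb 25, 2180 → Feb 25, 2181: 366 days (Feb 29, 2180 is in that span).
Feb 25, 2181 → Feb 25, 2182: 365 days.
Feb 25, 2182 → Feb 25, 2183: 365 days.
Feb 25, 2183 → Feb 25, 2184: 365 days.
Feb 25, 2184 → Feb 25, 2185: 366 days (Feb 29, 2184 is in that span).
Feb 25, 2185 → Feb 25, 2186: 365 days.
Feb 25, 2186 → Feb 25, 2187: 365 days.
Feb 25, 2187 → Mar 25, 2187: 28 days (February has 28).
Mar 25, 2187 → Apr 25, 2187: 31 days (March has 31).
Apr 25, 2187 → May 25, 2187: 30 days (April has 30).
May 25, 2187 → Jun 25, 2187: 31 days (May has 31).
Jun 25, 2187 → Jul 25, 2187: 30 days (June has 30).
Jul 25, 2187 → Aug 25, 2187: 31 days (July has 31).
Aug 25, 2187 → Sep 25, 2187: 31 days (August has 31).
Sep 25, 2187 → Oct 25, 2187: 30 days (September has 30).
Oct 25, 2187 → Nov 25, 2187: 31 days (October has 31).
Nov 25, 2187 → Dec 25, 2187: 30 days (November has 30).
Dec 25, 2187 → Jan 25, 2188: 31 days (December has 31).
Jan 25, 2188 → Feb 25, 2188: 31 days (January has 31).
Feb 25, 2188 → Feb 27, 2188: 2 days.
Total: 5846 days.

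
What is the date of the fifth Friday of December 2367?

December 29, 2367

December 1, 2367 is a Friday.
The first Friday is therefore December 1 (same day).
The fifth Friday is 1 + 4×7 = December 29.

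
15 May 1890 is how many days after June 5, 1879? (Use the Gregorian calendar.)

Jun 5, 1879 → Jun 5, 1880: 366 days (Feb 29, 1880 is in that span).
Jun 5, 1880 → Jun 5, 1881: 365 days.
Jun 5, 1881 → Jun 5, 1882: 365 days.
Jun 5, 1882 → Jun 5, 1883: 365 days.
Jun 5, 1883 → Jun 5, 1884: 366 days (Feb 29, 1884 is in that span).
Jun 5, 1884 → Jun 5, 1885: 365 days.
Jun 5, 1885 → Jun 5, 1886: 365 days.
Jun 5, 1886 → Jun 5, 1887: 365 days.
Jun 5, 1887 → Jun 5, 1888: 366 days (Feb 29, 1888 is in that span).
Jun 5, 1888 → Jun 5, 1889: 365 days.
Jun 5, 1889 → Jul 5, 1889: 30 days (June has 30).
Jul 5, 1889 → Aug 5, 1889: 31 days (July has 31).
Aug 5, 1889 → Sep 5, 1889: 31 days (August has 31).
Sep 5, 1889 → Oct 5, 1889: 30 days (September has 30).
Oct 5, 1889 → Nov 5, 1889: 31 days (October has 31).
Nov 5, 1889 → Dec 5, 1889: 30 days (November has 30).
Dec 5, 1889 → Jan 5, 1890: 31 days (December has 31).
Jan 5, 1890 → Feb 5, 1890: 31 days (January has 31).
Feb 5, 1890 → Mar 5, 1890: 28 days (February has 28).
Mar 5, 1890 → Apr 5, 1890: 31 days (March has 31).
Apr 5, 1890 → May 5, 1890: 30 days (April has 30).
May 5, 1890 → May 15, 1890: 10 days.
Total: 3997 days.

3997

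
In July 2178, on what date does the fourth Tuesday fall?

July 1, 2178 is a Wednesday.
The first Tuesday is therefore July 7 (6 days later).
The fourth Tuesday is 7 + 3×7 = July 28.

July 28, 2178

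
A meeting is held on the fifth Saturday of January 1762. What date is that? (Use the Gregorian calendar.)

January 30, 1762

January 1, 1762 is a Friday.
The first Saturday is therefore January 2 (1 days later).
The fifth Saturday is 2 + 4×7 = January 30.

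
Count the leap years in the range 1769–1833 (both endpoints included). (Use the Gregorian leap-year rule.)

Multiples of 4 in [1769,1833]: 16.
Of those, multiples of 100: 1 (not leap unless ÷400).
Multiples of 400: 0.
Leap years = 16 − 1 + 0 = 15.

15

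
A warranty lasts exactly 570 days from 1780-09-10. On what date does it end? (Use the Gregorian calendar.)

April 3, 1782

+365 (one year) → Sep 10, 1781 (205 left).
Sep has 30 days: +21 → Oct 1, 1781 (184 left).
Oct has 31 days: +31 → Nov 1, 1781 (153 left).
Nov has 30 days: +30 → Dec 1, 1781 (123 left).
Dec has 31 days: +31 → Jan 1, 1782 (92 left).
Jan has 31 days: +31 → Feb 1, 1782 (61 left).
Feb has 28 days: +28 → Mar 1, 1782 (33 left).
Mar has 31 days: +31 → Apr 1, 1782 (2 left).
+2 → Apr 3, 1782.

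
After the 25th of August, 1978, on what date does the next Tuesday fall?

Aug 25, 1978 is a Friday.
From Friday to the next Tuesday is 4 days.
Aug 25, 1978 + 4 = Aug 29, 1978.

August 29, 1978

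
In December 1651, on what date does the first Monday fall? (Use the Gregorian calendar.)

December 4, 1651

December 1, 1651 is a Friday.
The first Monday is therefore December 4 (3 days later).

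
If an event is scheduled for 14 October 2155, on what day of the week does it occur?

Doomsday rule: the anchor day for the 2100s is Sunday. For year 55: 55÷12 = 4 r 7, and 7÷4 = 1, so 4+7+1 = 12.
Sunday + 12 ≡ Friday — that's 2155's doomsday.
In October the doomsday date is Oct 10.
Oct 14 is 4 days after Oct 10; 4 mod 7 = 4, so Friday + 4 = Tuesday.

Tuesday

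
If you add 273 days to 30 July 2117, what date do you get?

April 29, 2118

Jul has 31 days: +2 → Aug 1, 2117 (271 left).
Aug has 31 days: +31 → Sep 1, 2117 (240 left).
Sep has 30 days: +30 → Oct 1, 2117 (210 left).
Oct has 31 days: +31 → Nov 1, 2117 (179 left).
Nov has 30 days: +30 → Dec 1, 2117 (149 left).
Dec has 31 days: +31 → Jan 1, 2118 (118 left).
Jan has 31 days: +31 → Feb 1, 2118 (87 left).
Feb has 28 days: +28 → Mar 1, 2118 (59 left).
Mar has 31 days: +31 → Apr 1, 2118 (28 left).
+28 → Apr 29, 2118.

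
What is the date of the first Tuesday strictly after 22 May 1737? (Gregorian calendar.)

May 22, 1737 is a Wednesday.
From Wednesday to the next Tuesday is 6 days.
May 22, 1737 + 6 = May 28, 1737.

May 28, 1737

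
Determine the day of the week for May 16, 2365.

Sunday

Doomsday rule: the anchor day for the 2300s is Wednesday. For year 65: 65÷12 = 5 r 5, and 5÷4 = 1, so 5+5+1 = 11.
Wednesday + 11 ≡ Sunday — that's 2365's doomsday.
In May the doomsday date is May 9.
May 16 is 7 days after May 9; 7 mod 7 = 0, so Sunday + 0 = Sunday.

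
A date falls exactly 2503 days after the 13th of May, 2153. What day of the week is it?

First find the weekday of May 13, 2153. Doomsday rule: the anchor day for the 2100s is Sunday. For year 53: 53÷12 = 4 r 5, and 5÷4 = 1, so 4+5+1 = 10.
Sunday + 10 ≡ Wednesday — that's 2153's doomsday.
In May the doomsday date is May 9.
May 13 is 4 days after May 9; 4 mod 7 = 4, so Wednesday + 4 = Sunday.
2503 mod 7 = 4, so 2503 days after a Sunday is Sunday + 4 = Thursday.

Thursday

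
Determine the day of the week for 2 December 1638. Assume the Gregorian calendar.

Thursday

Doomsday rule: the anchor day for the 1600s is Tuesday. For year 38: 38÷12 = 3 r 2, and 2÷4 = 0, so 3+2+0 = 5.
Tuesday + 5 ≡ Sunday — that's 1638's doomsday.
In December the doomsday date is Dec 12.
Dec 2 is 10 days before Dec 12; 10 mod 7 = 3, so Sunday − 3 = Thursday.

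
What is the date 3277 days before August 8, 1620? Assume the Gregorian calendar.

August 19, 1611

−366 (one year; includes Feb 29, 1620) → Aug 8, 1619 (2911 left).
−365 (one year) → Aug 8, 1618 (2546 left).
−365 (one year) → Aug 8, 1617 (2181 left).
−365 (one year) → Aug 8, 1616 (1816 left).
−366 (one year; includes Feb 29, 1616) → Aug 8, 1615 (1450 left).
−365 (one year) → Aug 8, 1614 (1085 left).
−365 (one year) → Aug 8, 1613 (720 left).
−365 (one year) → Aug 8, 1612 (355 left).
−8 → Jul 31, 1612 (end of Jul, 31 days; 347 left).
−31 → Jun 30, 1612 (end of Jun, 30 days; 316 left).
−30 → May 31, 1612 (end of May, 31 days; 286 left).
−31 → Apr 30, 1612 (end of Apr, 30 days; 255 left).
−30 → Mar 31, 1612 (end of Mar, 31 days; 225 left).
−31 → Feb 29, 1612 (end of Feb, 29 days; 194 left).
−29 → Jan 31, 1612 (end of Jan, 31 days; 165 left).
−31 → Dec 31, 1611 (end of Dec, 31 days; 134 left).
−31 → Nov 30, 1611 (end of Nov, 30 days; 103 left).
−30 → Oct 31, 1611 (end of Oct, 31 days; 73 left).
−31 → Sep 30, 1611 (end of Sep, 30 days; 42 left).
−30 → Aug 31, 1611 (end of Aug, 31 days; 12 left).
−12 → Aug 19, 1611.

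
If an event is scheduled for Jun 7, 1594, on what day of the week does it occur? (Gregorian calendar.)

Tuesday

Doomsday rule: the anchor day for the 1500s is Wednesday. For year 94: 94÷12 = 7 r 10, and 10÷4 = 2, so 7+10+2 = 19.
Wednesday + 19 ≡ Monday — that's 1594's doomsday.
In June the doomsday date is Jun 6.
Jun 7 is 1 day after Jun 6; 1 mod 7 = 1, so Monday + 1 = Tuesday.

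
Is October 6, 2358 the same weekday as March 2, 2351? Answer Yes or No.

No

From Mar 2, 2351 to Oct 6, 2358 is 2775 days.
2775 mod 7 = 3, so they are different weekdays.
(Mar 2, 2351 is a Friday; Oct 6, 2358 is a Monday.)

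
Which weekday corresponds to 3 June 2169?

Doomsday rule: the anchor day for the 2100s is Sunday. For year 69: 69÷12 = 5 r 9, and 9÷4 = 2, so 5+9+2 = 16.
Sunday + 16 ≡ Tuesday — that's 2169's doomsday.
In June the doomsday date is Jun 6.
Jun 3 is 3 days before Jun 6; 3 mod 7 = 3, so Tuesday − 3 = Saturday.

Saturday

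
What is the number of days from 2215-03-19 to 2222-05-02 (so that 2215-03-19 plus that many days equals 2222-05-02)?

2601

Mar 19, 2215 → Mar 19, 2216: 366 days (Feb 29, 2216 is in that span).
Mar 19, 2216 → Mar 19, 2217: 365 days.
Mar 19, 2217 → Mar 19, 2218: 365 days.
Mar 19, 2218 → Mar 19, 2219: 365 days.
Mar 19, 2219 → Mar 19, 2220: 366 days (Feb 29, 2220 is in that span).
Mar 19, 2220 → Mar 19, 2221: 365 days.
Mar 19, 2221 → Mar 19, 2222: 365 days.
Mar 19, 2222 → Apr 19, 2222: 31 days (March has 31).
Apr 19, 2222 → May 2, 2222: 13 days.
Total: 2601 days.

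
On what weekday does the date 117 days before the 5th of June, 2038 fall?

First find the weekday of Jun 5, 2038. Doomsday rule: the anchor day for the 2000s is Tuesday. For year 38: 38÷12 = 3 r 2, and 2÷4 = 0, so 3+2+0 = 5.
Tuesday + 5 ≡ Sunday — that's 2038's doomsday.
In June the doomsday date is Jun 6.
Jun 5 is 1 day before Jun 6; 1 mod 7 = 1, so Sunday − 1 = Saturday.
117 mod 7 = 5, so 117 days before a Saturday is Saturday − 5 = Monday.

Monday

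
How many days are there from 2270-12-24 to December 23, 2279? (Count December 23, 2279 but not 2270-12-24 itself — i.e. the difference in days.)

3286

Dec 24, 2270 → Dec 24, 2271: 365 days.
Dec 24, 2271 → Dec 24, 2272: 366 days (Feb 29, 2272 is in that span).
Dec 24, 2272 → Dec 24, 2273: 365 days.
Dec 24, 2273 → Dec 24, 2274: 365 days.
Dec 24, 2274 → Dec 24, 2275: 365 days.
Dec 24, 2275 → Dec 24, 2276: 366 days (Feb 29, 2276 is in that span).
Dec 24, 2276 → Dec 24, 2277: 365 days.
Dec 24, 2277 → Dec 24, 2278: 365 days.
Dec 24, 2278 → Jan 24, 2279: 31 days (December has 31).
Jan 24, 2279 → Feb 24, 2279: 31 days (January has 31).
Feb 24, 2279 → Mar 24, 2279: 28 days (February has 28).
Mar 24, 2279 → Apr 24, 2279: 31 days (March has 31).
Apr 24, 2279 → May 24, 2279: 30 days (April has 30).
May 24, 2279 → Jun 24, 2279: 31 days (May has 31).
Jun 24, 2279 → Jul 24, 2279: 30 days (June has 30).
Jul 24, 2279 → Aug 24, 2279: 31 days (July has 31).
Aug 24, 2279 → Sep 24, 2279: 31 days (August has 31).
Sep 24, 2279 → Oct 24, 2279: 30 days (September has 30).
Oct 24, 2279 → Nov 24, 2279: 31 days (October has 31).
Nov 24, 2279 → Dec 23, 2279: 29 days.
Total: 3286 days.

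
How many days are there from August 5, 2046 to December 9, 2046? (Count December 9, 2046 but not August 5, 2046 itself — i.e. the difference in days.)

126

Aug 5, 2046 → Sep 5, 2046: 31 days (August has 31).
Sep 5, 2046 → Oct 5, 2046: 30 days (September has 30).
Oct 5, 2046 → Nov 5, 2046: 31 days (October has 31).
Nov 5, 2046 → Dec 5, 2046: 30 days (November has 30).
Dec 5, 2046 → Dec 9, 2046: 4 days.
Total: 126 days.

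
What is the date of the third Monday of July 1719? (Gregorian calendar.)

July 1, 1719 is a Saturday.
The first Monday is therefore July 3 (2 days later).
The third Monday is 3 + 2×7 = July 17.

July 17, 1719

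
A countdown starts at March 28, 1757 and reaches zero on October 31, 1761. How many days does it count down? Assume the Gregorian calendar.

Mar 28, 1757 → Mar 28, 1758: 365 days.
Mar 28, 1758 → Mar 28, 1759: 365 days.
Mar 28, 1759 → Mar 28, 1760: 366 days (Feb 29, 1760 is in that span).
Mar 28, 1760 → Mar 28, 1761: 365 days.
Mar 28, 1761 → Apr 28, 1761: 31 days (March has 31).
Apr 28, 1761 → May 28, 1761: 30 days (April has 30).
May 28, 1761 → Jun 28, 1761: 31 days (May has 31).
Jun 28, 1761 → Jul 28, 1761: 30 days (June has 30).
Jul 28, 1761 → Aug 28, 1761: 31 days (July has 31).
Aug 28, 1761 → Sep 28, 1761: 31 days (August has 31).
Sep 28, 1761 → Oct 28, 1761: 30 days (September has 30).
Oct 28, 1761 → Oct 31, 1761: 3 days.
Total: 1678 days.

1678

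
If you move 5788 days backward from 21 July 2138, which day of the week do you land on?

Tuesday

Jul 21, 2138 is a Monday.
5788 mod 7 = 6, so 5788 days before a Monday is Monday − 6 = Tuesday.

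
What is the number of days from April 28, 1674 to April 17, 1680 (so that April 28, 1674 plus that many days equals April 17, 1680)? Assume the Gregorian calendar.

2181

Apr 28, 1674 → Apr 28, 1675: 365 days.
Apr 28, 1675 → Apr 28, 1676: 366 days (Feb 29, 1676 is in that span).
Apr 28, 1676 → Apr 28, 1677: 365 days.
Apr 28, 1677 → Apr 28, 1678: 365 days.
Apr 28, 1678 → Apr 28, 1679: 365 days.
Apr 28, 1679 → May 28, 1679: 30 days (April has 30).
May 28, 1679 → Jun 28, 1679: 31 days (May has 31).
Jun 28, 1679 → Jul 28, 1679: 30 days (June has 30).
Jul 28, 1679 → Aug 28, 1679: 31 days (July has 31).
Aug 28, 1679 → Sep 28, 1679: 31 days (August has 31).
Sep 28, 1679 → Oct 28, 1679: 30 days (September has 30).
Oct 28, 1679 → Nov 28, 1679: 31 days (October has 31).
Nov 28, 1679 → Dec 28, 1679: 30 days (November has 30).
Dec 28, 1679 → Jan 28, 1680: 31 days (December has 31).
Jan 28, 1680 → Feb 28, 1680: 31 days (January has 31).
Feb 28, 1680 → Mar 28, 1680: 29 days (February has 29).
Mar 28, 1680 → Apr 17, 1680: 20 days.
Total: 2181 days.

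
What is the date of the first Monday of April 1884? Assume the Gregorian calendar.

April 1, 1884 is a Tuesday.
The first Monday is therefore April 7 (6 days later).

April 7, 1884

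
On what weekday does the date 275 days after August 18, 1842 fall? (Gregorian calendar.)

Saturday

First find the weekday of Aug 18, 1842. Doomsday rule: the anchor day for the 1800s is Friday. For year 42: 42÷12 = 3 r 6, and 6÷4 = 1, so 3+6+1 = 10.
Friday + 10 ≡ Monday — that's 1842's doomsday.
In August the doomsday date is Aug 8.
Aug 18 is 10 days after Aug 8; 10 mod 7 = 3, so Monday + 3 = Thursday.
275 mod 7 = 2, so 275 days after a Thursday is Thursday + 2 = Saturday.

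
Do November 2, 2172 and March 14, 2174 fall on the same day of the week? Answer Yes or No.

Yes

From Nov 2, 2172 to Mar 14, 2174 is 497 days.
497 mod 7 = 0, so they are the same weekday.
(Nov 2, 2172 is a Monday; Mar 14, 2174 is a Monday.)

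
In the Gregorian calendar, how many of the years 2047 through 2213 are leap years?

Multiples of 4 in [2047,2213]: 42.
Of those, multiples of 100: 2 (not leap unless ÷400).
Multiples of 400: 0.
Leap years = 42 − 2 + 0 = 40.

40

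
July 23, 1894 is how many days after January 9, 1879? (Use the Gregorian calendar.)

Jan 9, 1879 → Jan 9, 1880: 365 days.
Jan 9, 1880 → Jan 9, 1881: 366 days (Feb 29, 1880 is in that span).
Jan 9, 1881 → Jan 9, 1882: 365 days.
Jan 9, 1882 → Jan 9, 1883: 365 days.
Jan 9, 1883 → Jan 9, 1884: 365 days.
Jan 9, 1884 → Jan 9, 1885: 366 days (Feb 29, 1884 is in that span).
Jan 9, 1885 → Jan 9, 1886: 365 days.
Jan 9, 1886 → Jan 9, 1887: 365 days.
Jan 9, 1887 → Jan 9, 1888: 365 days.
Jan 9, 1888 → Jan 9, 1889: 366 days (Feb 29, 1888 is in that span).
Jan 9, 1889 → Jan 9, 1890: 365 days.
Jan 9, 1890 → Jan 9, 1891: 365 days.
Jan 9, 1891 → Jan 9, 1892: 365 days.
Jan 9, 1892 → Jan 9, 1893: 366 days (Feb 29, 1892 is in that span).
Jan 9, 1893 → Jan 9, 1894: 365 days.
Jan 9, 1894 → Feb 9, 1894: 31 days (January has 31).
Feb 9, 1894 → Mar 9, 1894: 28 days (February has 28).
Mar 9, 1894 → Apr 9, 1894: 31 days (March has 31).
Apr 9, 1894 → May 9, 1894: 30 days (April has 30).
May 9, 1894 → Jun 9, 1894: 31 days (May has 31).
Jun 9, 1894 → Jul 9, 1894: 30 days (June has 30).
Jul 9, 1894 → Jul 23, 1894: 14 days.
Total: 5674 days.

5674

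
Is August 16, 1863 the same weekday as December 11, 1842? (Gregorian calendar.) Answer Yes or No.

Yes

From Dec 11, 1842 to Aug 16, 1863 is 7553 days.
7553 mod 7 = 0, so they are the same weekday.
(Dec 11, 1842 is a Sunday; Aug 16, 1863 is a Sunday.)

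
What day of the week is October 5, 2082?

January 1, 2082 is a Thursday.
Jan 1, 2082 → Feb 1, 2082: 31 days (January has 31).
Feb 1, 2082 → Mar 1, 2082: 28 days (February has 28).
Mar 1, 2082 → Apr 1, 2082: 31 days (March has 31).
Apr 1, 2082 → May 1, 2082: 30 days (April has 30).
May 1, 2082 → Jun 1, 2082: 31 days (May has 31).
Jun 1, 2082 → Jul 1, 2082: 30 days (June has 30).
Jul 1, 2082 → Aug 1, 2082: 31 days (July has 31).
Aug 1, 2082 → Sep 1, 2082: 31 days (August has 31).
Sep 1, 2082 → Oct 1, 2082: 30 days (September has 30).
Oct 1, 2082 → Oct 5, 2082: 4 days.
Total: 277 days.
277 mod 7 = 4, so Thursday + 4 = Monday.

Monday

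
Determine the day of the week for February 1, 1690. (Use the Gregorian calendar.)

Wednesday

Doomsday rule: the anchor day for the 1600s is Tuesday. For year 90: 90÷12 = 7 r 6, and 6÷4 = 1, so 7+6+1 = 14.
Tuesday + 14 ≡ Tuesday — that's 1690's doomsday.
In February the doomsday date is Feb 28 (1690 is not a leap year).
Feb 1 is 27 days before Feb 28; 27 mod 7 = 6, so Tuesday − 6 = Wednesday.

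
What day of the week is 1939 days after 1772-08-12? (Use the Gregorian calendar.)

Wednesday

First find the weekday of Aug 12, 1772. Doomsday rule: the anchor day for the 1700s is Sunday. For year 72: 72÷12 = 6 r 0, and 0÷4 = 0, so 6+0+0 = 6.
Sunday + 6 ≡ Saturday — that's 1772's doomsday.
In August the doomsday date is Aug 8.
Aug 12 is 4 days after Aug 8; 4 mod 7 = 4, so Saturday + 4 = Wednesday.
1939 mod 7 = 0, so 1939 days after a Wednesday is Wednesday + 0 = Wednesday.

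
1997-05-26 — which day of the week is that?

Monday

January 1, 1997 is a Wednesday.
Jan 1, 1997 → Feb 1, 1997: 31 days (January has 31).
Feb 1, 1997 → Mar 1, 1997: 28 days (February has 28).
Mar 1, 1997 → Apr 1, 1997: 31 days (March has 31).
Apr 1, 1997 → May 1, 1997: 30 days (April has 30).
May 1, 1997 → May 26, 1997: 25 days.
Total: 145 days.
145 mod 7 = 5, so Wednesday + 5 = Monday.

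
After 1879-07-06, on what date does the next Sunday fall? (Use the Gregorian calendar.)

Jul 6, 1879 is a Sunday.
From Sunday to the next Sunday is 7 days.
Jul 6, 1879 + 7 = Jul 13, 1879.

July 13, 1879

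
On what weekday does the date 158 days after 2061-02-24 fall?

Monday

Feb 24, 2061 is a Thursday.
158 mod 7 = 4, so 158 days after a Thursday is Thursday + 4 = Monday.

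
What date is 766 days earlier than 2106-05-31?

April 25, 2104

−365 (one year) → May 31, 2105 (401 left).
−365 (one year) → May 31, 2104 (36 left).
−31 → Apr 30, 2104 (end of Apr, 30 days; 5 left).
−5 → Apr 25, 2104.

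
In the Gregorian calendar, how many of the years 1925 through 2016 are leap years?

Multiples of 4 in [1925,2016]: 23.
Of those, multiples of 100: 1 (not leap unless ÷400).
Multiples of 400: 1.
Leap years = 23 − 1 + 1 = 23.

23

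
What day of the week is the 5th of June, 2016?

Doomsday rule: the anchor day for the 2000s is Tuesday. For year 16: 16÷12 = 1 r 4, and 4÷4 = 1, so 1+4+1 = 6.
Tuesday + 6 ≡ Monday — that's 2016's doomsday.
In June the doomsday date is Jun 6.
Jun 5 is 1 day before Jun 6; 1 mod 7 = 1, so Monday − 1 = Sunday.

Sunday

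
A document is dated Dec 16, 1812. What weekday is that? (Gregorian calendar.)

Wednesday

Doomsday rule: the anchor day for the 1800s is Friday. For year 12: 12÷12 = 1 r 0, and 0÷4 = 0, so 1+0+0 = 1.
Friday + 1 ≡ Saturday — that's 1812's doomsday.
In December the doomsday date is Dec 12.
Dec 16 is 4 days after Dec 12; 4 mod 7 = 4, so Saturday + 4 = Wednesday.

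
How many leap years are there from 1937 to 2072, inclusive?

34

Multiples of 4 in [1937,2072]: 34.
Of those, multiples of 100: 1 (not leap unless ÷400).
Multiples of 400: 1.
Leap years = 34 − 1 + 1 = 34.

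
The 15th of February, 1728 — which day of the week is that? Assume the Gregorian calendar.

Sunday

Doomsday rule: the anchor day for the 1700s is Sunday. For year 28: 28÷12 = 2 r 4, and 4÷4 = 1, so 2+4+1 = 7.
Sunday + 7 ≡ Sunday — that's 1728's doomsday.
In February the doomsday date is Feb 29 (1728 is a leap year (divisible by 4)).
Feb 15 is 14 days before Feb 29; 14 mod 7 = 0, so Sunday − 0 = Sunday.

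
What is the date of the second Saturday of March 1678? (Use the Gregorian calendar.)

March 12, 1678

March 1, 1678 is a Tuesday.
The first Saturday is therefore March 5 (4 days later).
The second Saturday is 5 + 1×7 = March 12.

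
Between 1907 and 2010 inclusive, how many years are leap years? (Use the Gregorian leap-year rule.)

Multiples of 4 in [1907,2010]: 26.
Of those, multiples of 100: 1 (not leap unless ÷400).
Multiples of 400: 1.
Leap years = 26 − 1 + 1 = 26.

26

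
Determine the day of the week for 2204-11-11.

Sunday

Doomsday rule: the anchor day for the 2200s is Friday. For year 04: 4÷12 = 0 r 4, and 4÷4 = 1, so 0+4+1 = 5.
Friday + 5 ≡ Wednesday — that's 2204's doomsday.
In November the doomsday date is Nov 7.
Nov 11 is 4 days after Nov 7; 4 mod 7 = 4, so Wednesday + 4 = Sunday.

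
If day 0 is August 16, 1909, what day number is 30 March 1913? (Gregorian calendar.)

1322

Aug 16, 1909 → Aug 16, 1910: 365 days.
Aug 16, 1910 → Aug 16, 1911: 365 days.
Aug 16, 1911 → Aug 16, 1912: 366 days (Feb 29, 1912 is in that span).
Aug 16, 1912 → Sep 16, 1912: 31 days (August has 31).
Sep 16, 1912 → Oct 16, 1912: 30 days (September has 30).
Oct 16, 1912 → Nov 16, 1912: 31 days (October has 31).
Nov 16, 1912 → Dec 16, 1912: 30 days (November has 30).
Dec 16, 1912 → Jan 16, 1913: 31 days (December has 31).
Jan 16, 1913 → Feb 16, 1913: 31 days (January has 31).
Feb 16, 1913 → Mar 16, 1913: 28 days (February has 28).
Mar 16, 1913 → Mar 30, 1913: 14 days.
Total: 1322 days.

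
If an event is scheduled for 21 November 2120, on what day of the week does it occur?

Thursday

Doomsday rule: the anchor day for the 2100s is Sunday. For year 20: 20÷12 = 1 r 8, and 8÷4 = 2, so 1+8+2 = 11.
Sunday + 11 ≡ Thursday — that's 2120's doomsday.
In November the doomsday date is Nov 7.
Nov 21 is 14 days after Nov 7; 14 mod 7 = 0, so Thursday + 0 = Thursday.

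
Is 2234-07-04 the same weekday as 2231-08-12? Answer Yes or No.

Yes

From Aug 12, 2231 to Jul 4, 2234 is 1057 days.
1057 mod 7 = 0, so they are the same weekday.
(Aug 12, 2231 is a Friday; Jul 4, 2234 is a Friday.)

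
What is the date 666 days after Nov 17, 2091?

September 13, 2093

+366 (one year; includes Feb 29, 2092) → Nov 17, 2092 (300 left).
Nov has 30 days: +14 → Dec 1, 2092 (286 left).
Dec has 31 days: +31 → Jan 1, 2093 (255 left).
Jan has 31 days: +31 → Feb 1, 2093 (224 left).
Feb has 28 days: +28 → Mar 1, 2093 (196 left).
Mar has 31 days: +31 → Apr 1, 2093 (165 left).
Apr has 30 days: +30 → May 1, 2093 (135 left).
May has 31 days: +31 → Jun 1, 2093 (104 left).
Jun has 30 days: +30 → Jul 1, 2093 (74 left).
Jul has 31 days: +31 → Aug 1, 2093 (43 left).
Aug has 31 days: +31 → Sep 1, 2093 (12 left).
+12 → Sep 13, 2093.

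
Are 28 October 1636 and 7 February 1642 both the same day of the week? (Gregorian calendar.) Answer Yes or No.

From Oct 28, 1636 to Feb 7, 1642 is 1928 days.
1928 mod 7 = 3, so they are different weekdays.
(Oct 28, 1636 is a Tuesday; Feb 7, 1642 is a Friday.)

No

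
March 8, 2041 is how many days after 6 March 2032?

3289

Mar 6, 2032 → Mar 6, 2033: 365 days.
Mar 6, 2033 → Mar 6, 2034: 365 days.
Mar 6, 2034 → Mar 6, 2035: 365 days.
Mar 6, 2035 → Mar 6, 2036: 366 days (Feb 29, 2036 is in that span).
Mar 6, 2036 → Mar 6, 2037: 365 days.
Mar 6, 2037 → Mar 6, 2038: 365 days.
Mar 6, 2038 → Mar 6, 2039: 365 days.
Mar 6, 2039 → Mar 6, 2040: 366 days (Feb 29, 2040 is in that span).
Mar 6, 2040 → Apr 6, 2040: 31 days (March has 31).
Apr 6, 2040 → May 6, 2040: 30 days (April has 30).
May 6, 2040 → Jun 6, 2040: 31 days (May has 31).
Jun 6, 2040 → Jul 6, 2040: 30 days (June has 30).
Jul 6, 2040 → Aug 6, 2040: 31 days (July has 31).
Aug 6, 2040 → Sep 6, 2040: 31 days (August has 31).
Sep 6, 2040 → Oct 6, 2040: 30 days (September has 30).
Oct 6, 2040 → Nov 6, 2040: 31 days (October has 31).
Nov 6, 2040 → Dec 6, 2040: 30 days (November has 30).
Dec 6, 2040 → Jan 6, 2041: 31 days (December has 31).
Jan 6, 2041 → Feb 6, 2041: 31 days (January has 31).
Feb 6, 2041 → Mar 6, 2041: 28 days (February has 28).
Mar 6, 2041 → Mar 8, 2041: 2 days.
Total: 3289 days.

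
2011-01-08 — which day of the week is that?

Saturday

Doomsday rule: the anchor day for the 2000s is Tuesday. For year 11: 11÷12 = 0 r 11, and 11÷4 = 2, so 0+11+2 = 13.
Tuesday + 13 ≡ Monday — that's 2011's doomsday.
In January the doomsday date is Jan 3 (2011 is not a leap year).
Jan 8 is 5 days after Jan 3; 5 mod 7 = 5, so Monday + 5 = Saturday.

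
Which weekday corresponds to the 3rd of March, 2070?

Doomsday rule: the anchor day for the 2000s is Tuesday. For year 70: 70÷12 = 5 r 10, and 10÷4 = 2, so 5+10+2 = 17.
Tuesday + 17 ≡ Friday — that's 2070's doomsday.
In March the doomsday date is Mar 14.
Mar 3 is 11 days before Mar 14; 11 mod 7 = 4, so Friday − 4 = Monday.

Monday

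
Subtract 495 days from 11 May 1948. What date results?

January 2, 1947

−366 (one year; includes Feb 29, 1948) → May 11, 1947 (129 left).
−11 → Apr 30, 1947 (end of Apr, 30 days; 118 left).
−30 → Mar 31, 1947 (end of Mar, 31 days; 88 left).
−31 → Feb 28, 1947 (end of Feb, 28 days; 57 left).
−28 → Jan 31, 1947 (end of Jan, 31 days; 29 left).
−29 → Jan 2, 1947.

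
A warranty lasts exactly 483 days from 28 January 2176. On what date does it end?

May 25, 2177

+366 (one year; includes Feb 29, 2176) → Jan 28, 2177 (117 left).
Jan has 31 days: +4 → Feb 1, 2177 (113 left).
Feb has 28 days: +28 → Mar 1, 2177 (85 left).
Mar has 31 days: +31 → Apr 1, 2177 (54 left).
Apr has 30 days: +30 → May 1, 2177 (24 left).
+24 → May 25, 2177.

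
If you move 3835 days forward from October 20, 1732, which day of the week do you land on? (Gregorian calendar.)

Sunday

Oct 20, 1732 is a Monday.
3835 mod 7 = 6, so 3835 days after a Monday is Monday + 6 = Sunday.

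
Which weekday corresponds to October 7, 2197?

Doomsday rule: the anchor day for the 2100s is Sunday. For year 97: 97÷12 = 8 r 1, and 1÷4 = 0, so 8+1+0 = 9.
Sunday + 9 ≡ Tuesday — that's 2197's doomsday.
In October the doomsday date is Oct 10.
Oct 7 is 3 days before Oct 10; 3 mod 7 = 3, so Tuesday − 3 = Saturday.

Saturday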